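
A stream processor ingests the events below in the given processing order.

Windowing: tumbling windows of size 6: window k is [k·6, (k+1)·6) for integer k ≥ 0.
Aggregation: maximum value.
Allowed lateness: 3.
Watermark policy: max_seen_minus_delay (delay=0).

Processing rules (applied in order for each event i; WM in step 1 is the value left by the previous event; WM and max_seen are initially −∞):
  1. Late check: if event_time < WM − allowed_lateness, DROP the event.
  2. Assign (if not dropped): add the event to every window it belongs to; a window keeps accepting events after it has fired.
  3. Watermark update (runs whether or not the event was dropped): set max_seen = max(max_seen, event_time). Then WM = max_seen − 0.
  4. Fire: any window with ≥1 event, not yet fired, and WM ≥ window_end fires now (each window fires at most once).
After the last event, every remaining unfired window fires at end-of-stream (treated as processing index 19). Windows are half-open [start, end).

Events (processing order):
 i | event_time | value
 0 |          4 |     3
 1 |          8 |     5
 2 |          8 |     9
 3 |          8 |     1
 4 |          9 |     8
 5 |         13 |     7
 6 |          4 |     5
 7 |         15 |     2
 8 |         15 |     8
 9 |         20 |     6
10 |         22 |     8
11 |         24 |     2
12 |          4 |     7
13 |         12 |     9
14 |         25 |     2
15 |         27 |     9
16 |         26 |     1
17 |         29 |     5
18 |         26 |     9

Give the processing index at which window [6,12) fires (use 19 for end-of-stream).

i=0 t=4 v=3: → [0,6); WM=4
i=1 t=8 v=5: → [6,12); WM=8; [0,6) fires=3
i=2 t=8 v=9: → [6,12); WM=8
i=3 t=8 v=1: → [6,12); WM=8
i=4 t=9 v=8: → [6,12); WM=9
i=5 t=13 v=7: → [12,18); WM=13; [6,12) fires=9
i=6 t=4 v=5: DROP (t<13-3); WM=13
i=7 t=15 v=2: → [12,18); WM=15
i=8 t=15 v=8: → [12,18); WM=15
i=9 t=20 v=6: → [18,24); WM=20; [12,18) fires=8
i=10 t=22 v=8: → [18,24); WM=22
i=11 t=24 v=2: → [24,30); WM=24; [18,24) fires=8
i=12 t=4 v=7: DROP (t<24-3); WM=24
i=13 t=12 v=9: DROP (t<24-3); WM=24
i=14 t=25 v=2: → [24,30); WM=25
i=15 t=27 v=9: → [24,30); WM=27
i=16 t=26 v=1: → [24,30); WM=27
i=17 t=29 v=5: → [24,30); WM=29
i=18 t=26 v=9: → [24,30); WM=29

5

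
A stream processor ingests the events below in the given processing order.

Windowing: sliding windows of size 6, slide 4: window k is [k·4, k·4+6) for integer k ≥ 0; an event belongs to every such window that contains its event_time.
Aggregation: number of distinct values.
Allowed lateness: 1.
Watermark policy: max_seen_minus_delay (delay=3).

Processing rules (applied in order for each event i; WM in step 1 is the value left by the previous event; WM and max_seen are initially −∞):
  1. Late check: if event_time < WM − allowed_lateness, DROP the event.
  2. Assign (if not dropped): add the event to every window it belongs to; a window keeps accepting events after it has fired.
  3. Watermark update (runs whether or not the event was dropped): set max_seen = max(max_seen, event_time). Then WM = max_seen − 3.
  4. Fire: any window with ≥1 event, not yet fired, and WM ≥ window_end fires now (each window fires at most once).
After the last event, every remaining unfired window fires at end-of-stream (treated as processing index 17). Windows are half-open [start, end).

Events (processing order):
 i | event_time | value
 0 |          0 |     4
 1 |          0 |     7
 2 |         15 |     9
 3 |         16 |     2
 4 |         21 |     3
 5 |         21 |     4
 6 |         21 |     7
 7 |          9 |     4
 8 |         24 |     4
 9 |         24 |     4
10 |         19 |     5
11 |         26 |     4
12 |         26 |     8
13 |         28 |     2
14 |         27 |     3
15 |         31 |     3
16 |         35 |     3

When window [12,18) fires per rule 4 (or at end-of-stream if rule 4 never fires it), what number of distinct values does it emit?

2

i=0 t=0 v=4: → [0,6); WM=-3
i=1 t=0 v=7: → [0,6); WM=-3
i=2 t=15 v=9: → [12,18); WM=12; [0,6) fires=2
i=3 t=16 v=2: → [16,22),[12,18); WM=13
i=4 t=21 v=3: → [20,26),[16,22); WM=18; [12,18) fires=2
i=5 t=21 v=4: → [20,26),[16,22); WM=18
i=6 t=21 v=7: → [20,26),[16,22); WM=18
i=7 t=9 v=4: DROP (t<18-1); WM=18
i=8 t=24 v=4: → [24,30),[20,26); WM=21
i=9 t=24 v=4: → [24,30),[20,26); WM=21
i=10 t=19 v=5: DROP (t<21-1); WM=21
i=11 t=26 v=4: → [24,30); WM=23; [16,22) fires=4
i=12 t=26 v=8: → [24,30); WM=23
i=13 t=28 v=2: → [28,34),[24,30); WM=25
i=14 t=27 v=3: → [24,30); WM=25
i=15 t=31 v=3: → [28,34); WM=28; [20,26) fires=3
i=16 t=35 v=3: → [32,38); WM=32; [24,30) fires=4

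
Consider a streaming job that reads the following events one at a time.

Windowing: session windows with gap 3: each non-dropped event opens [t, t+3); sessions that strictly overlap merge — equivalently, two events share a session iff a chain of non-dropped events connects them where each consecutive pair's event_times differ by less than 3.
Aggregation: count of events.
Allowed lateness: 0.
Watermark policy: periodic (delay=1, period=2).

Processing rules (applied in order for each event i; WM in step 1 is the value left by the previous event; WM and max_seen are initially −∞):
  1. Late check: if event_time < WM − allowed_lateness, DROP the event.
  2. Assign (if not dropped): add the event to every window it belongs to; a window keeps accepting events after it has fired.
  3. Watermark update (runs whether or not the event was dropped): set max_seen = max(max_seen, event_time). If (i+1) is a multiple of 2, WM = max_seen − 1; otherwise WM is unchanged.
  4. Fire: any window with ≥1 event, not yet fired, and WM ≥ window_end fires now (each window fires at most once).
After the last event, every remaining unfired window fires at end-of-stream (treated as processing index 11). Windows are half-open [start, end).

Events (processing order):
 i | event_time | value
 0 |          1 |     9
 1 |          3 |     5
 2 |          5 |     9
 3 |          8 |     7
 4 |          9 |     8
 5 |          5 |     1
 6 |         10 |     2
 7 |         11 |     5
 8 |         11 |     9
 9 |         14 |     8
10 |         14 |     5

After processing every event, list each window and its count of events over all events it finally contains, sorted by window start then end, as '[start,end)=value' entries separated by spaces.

[1,8)=3 [8,14)=5 [14,17)=2

i=0 t=1 v=9: → [1,4); WM=−∞
i=1 t=3 v=5: → [1,6); WM=2
i=2 t=5 v=9: → [1,8); WM=2
i=3 t=8 v=7: → [8,11); WM=7
i=4 t=9 v=8: → [8,12); WM=7
i=5 t=5 v=1: DROP (t<7-0); WM=8
i=6 t=10 v=2: → [8,13); WM=8
i=7 t=11 v=5: → [8,14); WM=10
i=8 t=11 v=9: → [8,14); WM=10
i=9 t=14 v=8: → [14,17); WM=13
i=10 t=14 v=5: → [14,17); WM=13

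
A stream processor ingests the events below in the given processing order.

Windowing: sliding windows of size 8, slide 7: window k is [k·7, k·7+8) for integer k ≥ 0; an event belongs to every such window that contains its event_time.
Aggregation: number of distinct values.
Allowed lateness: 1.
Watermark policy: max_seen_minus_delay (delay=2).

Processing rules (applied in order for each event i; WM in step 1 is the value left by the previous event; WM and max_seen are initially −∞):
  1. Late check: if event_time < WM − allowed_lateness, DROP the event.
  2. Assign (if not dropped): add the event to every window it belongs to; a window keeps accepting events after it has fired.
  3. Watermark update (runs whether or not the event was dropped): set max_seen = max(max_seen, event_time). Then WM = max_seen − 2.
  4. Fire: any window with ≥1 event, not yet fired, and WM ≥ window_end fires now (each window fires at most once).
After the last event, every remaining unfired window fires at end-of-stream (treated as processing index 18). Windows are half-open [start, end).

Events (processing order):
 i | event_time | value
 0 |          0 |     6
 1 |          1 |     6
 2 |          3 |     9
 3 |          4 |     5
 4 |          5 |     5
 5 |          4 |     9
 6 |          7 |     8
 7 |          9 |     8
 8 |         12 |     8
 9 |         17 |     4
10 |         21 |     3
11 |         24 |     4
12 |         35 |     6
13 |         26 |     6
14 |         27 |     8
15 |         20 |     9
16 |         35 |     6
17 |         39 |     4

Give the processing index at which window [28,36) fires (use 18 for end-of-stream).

17

i=0 t=0 v=6: → [0,8); WM=-2
i=1 t=1 v=6: → [0,8); WM=-1
i=2 t=3 v=9: → [0,8); WM=1
i=3 t=4 v=5: → [0,8); WM=2
i=4 t=5 v=5: → [0,8); WM=3
i=5 t=4 v=9: → [0,8); WM=3
i=6 t=7 v=8: → [7,15),[0,8); WM=5
i=7 t=9 v=8: → [7,15); WM=7
i=8 t=12 v=8: → [7,15); WM=10; [0,8) fires=4
i=9 t=17 v=4: → [14,22); WM=15; [7,15) fires=1
i=10 t=21 v=3: → [21,29),[14,22); WM=19
i=11 t=24 v=4: → [21,29); WM=22; [14,22) fires=2
i=12 t=35 v=6: → [35,43),[28,36); WM=33; [21,29) fires=2
i=13 t=26 v=6: DROP (t<33-1); WM=33
i=14 t=27 v=8: DROP (t<33-1); WM=33
i=15 t=20 v=9: DROP (t<33-1); WM=33
i=16 t=35 v=6: → [35,43),[28,36); WM=33
i=17 t=39 v=4: → [35,43); WM=37; [28,36) fires=1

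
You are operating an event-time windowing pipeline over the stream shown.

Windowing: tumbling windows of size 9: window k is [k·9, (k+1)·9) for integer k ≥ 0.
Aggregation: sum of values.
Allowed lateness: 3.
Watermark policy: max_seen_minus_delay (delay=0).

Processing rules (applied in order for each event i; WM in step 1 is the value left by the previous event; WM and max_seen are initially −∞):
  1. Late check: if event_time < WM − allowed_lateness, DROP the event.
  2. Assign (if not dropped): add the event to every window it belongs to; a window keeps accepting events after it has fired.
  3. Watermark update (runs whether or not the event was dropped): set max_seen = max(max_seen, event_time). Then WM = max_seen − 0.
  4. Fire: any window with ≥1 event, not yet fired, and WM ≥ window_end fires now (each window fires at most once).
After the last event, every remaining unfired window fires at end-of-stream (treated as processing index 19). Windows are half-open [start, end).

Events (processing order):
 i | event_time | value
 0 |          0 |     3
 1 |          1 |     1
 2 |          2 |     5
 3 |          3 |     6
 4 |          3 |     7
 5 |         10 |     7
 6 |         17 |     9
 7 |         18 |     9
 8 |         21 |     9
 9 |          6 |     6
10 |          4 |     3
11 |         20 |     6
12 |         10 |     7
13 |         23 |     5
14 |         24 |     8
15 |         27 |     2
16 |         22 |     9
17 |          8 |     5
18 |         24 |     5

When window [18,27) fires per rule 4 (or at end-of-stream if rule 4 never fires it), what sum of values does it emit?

37

i=0 t=0 v=3: → [0,9); WM=0
i=1 t=1 v=1: → [0,9); WM=1
i=2 t=2 v=5: → [0,9); WM=2
i=3 t=3 v=6: → [0,9); WM=3
i=4 t=3 v=7: → [0,9); WM=3
i=5 t=10 v=7: → [9,18); WM=10; [0,9) fires=22
i=6 t=17 v=9: → [9,18); WM=17
i=7 t=18 v=9: → [18,27); WM=18; [9,18) fires=16
i=8 t=21 v=9: → [18,27); WM=21
i=9 t=6 v=6: DROP (t<21-3); WM=21
i=10 t=4 v=3: DROP (t<21-3); WM=21
i=11 t=20 v=6: → [18,27); WM=21
i=12 t=10 v=7: DROP (t<21-3); WM=21
i=13 t=23 v=5: → [18,27); WM=23
i=14 t=24 v=8: → [18,27); WM=24
i=15 t=27 v=2: → [27,36); WM=27; [18,27) fires=37
i=16 t=22 v=9: DROP (t<27-3); WM=27
i=17 t=8 v=5: DROP (t<27-3); WM=27
i=18 t=24 v=5: → [18,27); WM=27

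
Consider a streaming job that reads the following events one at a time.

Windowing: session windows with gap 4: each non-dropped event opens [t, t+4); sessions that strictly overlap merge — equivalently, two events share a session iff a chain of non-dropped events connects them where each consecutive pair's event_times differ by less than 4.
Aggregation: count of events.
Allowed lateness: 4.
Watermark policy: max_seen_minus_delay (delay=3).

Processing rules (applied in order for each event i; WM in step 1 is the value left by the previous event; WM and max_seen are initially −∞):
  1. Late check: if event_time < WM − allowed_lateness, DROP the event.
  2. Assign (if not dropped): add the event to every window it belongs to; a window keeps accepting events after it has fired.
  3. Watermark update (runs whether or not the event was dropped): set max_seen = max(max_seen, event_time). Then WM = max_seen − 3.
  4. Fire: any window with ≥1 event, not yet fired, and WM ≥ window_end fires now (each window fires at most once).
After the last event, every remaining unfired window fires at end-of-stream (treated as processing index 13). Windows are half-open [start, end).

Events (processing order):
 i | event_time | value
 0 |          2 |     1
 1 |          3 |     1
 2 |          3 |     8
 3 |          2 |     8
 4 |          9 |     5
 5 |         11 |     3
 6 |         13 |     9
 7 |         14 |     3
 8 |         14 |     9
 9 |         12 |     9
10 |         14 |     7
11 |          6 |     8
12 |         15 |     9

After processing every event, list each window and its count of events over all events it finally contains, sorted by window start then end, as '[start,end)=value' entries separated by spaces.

i=0 t=2 v=1: → [2,6); WM=-1
i=1 t=3 v=1: → [2,7); WM=0
i=2 t=3 v=8: → [2,7); WM=0
i=3 t=2 v=8: → [2,7); WM=0
i=4 t=9 v=5: → [9,13); WM=6
i=5 t=11 v=3: → [9,15); WM=8
i=6 t=13 v=9: → [9,17); WM=10
i=7 t=14 v=3: → [9,18); WM=11
i=8 t=14 v=9: → [9,18); WM=11
i=9 t=12 v=9: → [9,18); WM=11
i=10 t=14 v=7: → [9,18); WM=11
i=11 t=6 v=8: DROP (t<11-4); WM=11
i=12 t=15 v=9: → [9,19); WM=12

[2,7)=4 [9,19)=8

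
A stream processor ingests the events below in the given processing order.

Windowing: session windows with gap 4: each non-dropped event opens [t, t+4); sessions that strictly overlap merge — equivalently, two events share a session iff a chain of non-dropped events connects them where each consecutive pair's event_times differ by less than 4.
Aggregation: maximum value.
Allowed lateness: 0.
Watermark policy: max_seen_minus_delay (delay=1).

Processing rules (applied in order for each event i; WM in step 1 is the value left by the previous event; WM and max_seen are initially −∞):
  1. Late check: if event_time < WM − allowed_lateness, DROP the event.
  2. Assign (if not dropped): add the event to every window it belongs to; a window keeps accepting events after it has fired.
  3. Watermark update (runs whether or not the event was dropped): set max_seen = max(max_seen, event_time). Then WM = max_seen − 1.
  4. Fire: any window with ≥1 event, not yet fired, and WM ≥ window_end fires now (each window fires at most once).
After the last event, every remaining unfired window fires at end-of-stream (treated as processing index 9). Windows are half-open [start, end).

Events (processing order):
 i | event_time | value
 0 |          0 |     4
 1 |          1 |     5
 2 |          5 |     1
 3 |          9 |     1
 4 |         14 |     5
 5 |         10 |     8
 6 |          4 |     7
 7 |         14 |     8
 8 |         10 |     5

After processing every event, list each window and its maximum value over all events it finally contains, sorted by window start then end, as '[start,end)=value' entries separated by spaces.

i=0 t=0 v=4: → [0,4); WM=-1
i=1 t=1 v=5: → [0,5); WM=0
i=2 t=5 v=1: → [5,9); WM=4
i=3 t=9 v=1: → [9,13); WM=8
i=4 t=14 v=5: → [14,18); WM=13
i=5 t=10 v=8: DROP (t<13-0); WM=13
i=6 t=4 v=7: DROP (t<13-0); WM=13
i=7 t=14 v=8: → [14,18); WM=13
i=8 t=10 v=5: DROP (t<13-0); WM=13

[0,5)=5 [5,9)=1 [9,13)=1 [14,18)=8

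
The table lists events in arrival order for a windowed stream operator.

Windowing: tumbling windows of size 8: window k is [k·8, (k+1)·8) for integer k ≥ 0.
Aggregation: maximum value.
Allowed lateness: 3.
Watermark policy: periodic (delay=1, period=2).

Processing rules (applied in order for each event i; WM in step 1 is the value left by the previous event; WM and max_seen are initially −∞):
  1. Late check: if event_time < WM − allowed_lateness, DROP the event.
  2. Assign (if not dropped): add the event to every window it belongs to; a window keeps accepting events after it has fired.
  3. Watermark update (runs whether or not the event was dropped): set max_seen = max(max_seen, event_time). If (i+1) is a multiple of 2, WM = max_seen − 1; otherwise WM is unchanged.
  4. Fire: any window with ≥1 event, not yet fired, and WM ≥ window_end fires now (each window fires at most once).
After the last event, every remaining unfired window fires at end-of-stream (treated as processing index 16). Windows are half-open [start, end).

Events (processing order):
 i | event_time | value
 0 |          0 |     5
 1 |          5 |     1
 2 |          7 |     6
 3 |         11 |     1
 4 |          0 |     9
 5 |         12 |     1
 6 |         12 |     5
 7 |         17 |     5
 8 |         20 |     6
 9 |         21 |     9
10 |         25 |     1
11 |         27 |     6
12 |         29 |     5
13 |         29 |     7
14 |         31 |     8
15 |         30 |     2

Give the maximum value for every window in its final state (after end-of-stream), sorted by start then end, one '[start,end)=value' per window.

i=0 t=0 v=5: → [0,8); WM=−∞
i=1 t=5 v=1: → [0,8); WM=4
i=2 t=7 v=6: → [0,8); WM=4
i=3 t=11 v=1: → [8,16); WM=10; [0,8) fires=6
i=4 t=0 v=9: DROP (t<10-3); WM=10
i=5 t=12 v=1: → [8,16); WM=11
i=6 t=12 v=5: → [8,16); WM=11
i=7 t=17 v=5: → [16,24); WM=16; [8,16) fires=5
i=8 t=20 v=6: → [16,24); WM=16
i=9 t=21 v=9: → [16,24); WM=20
i=10 t=25 v=1: → [24,32); WM=20
i=11 t=27 v=6: → [24,32); WM=26; [16,24) fires=9
i=12 t=29 v=5: → [24,32); WM=26
i=13 t=29 v=7: → [24,32); WM=28
i=14 t=31 v=8: → [24,32); WM=28
i=15 t=30 v=2: → [24,32); WM=30

[0,8)=6 [8,16)=5 [16,24)=9 [24,32)=8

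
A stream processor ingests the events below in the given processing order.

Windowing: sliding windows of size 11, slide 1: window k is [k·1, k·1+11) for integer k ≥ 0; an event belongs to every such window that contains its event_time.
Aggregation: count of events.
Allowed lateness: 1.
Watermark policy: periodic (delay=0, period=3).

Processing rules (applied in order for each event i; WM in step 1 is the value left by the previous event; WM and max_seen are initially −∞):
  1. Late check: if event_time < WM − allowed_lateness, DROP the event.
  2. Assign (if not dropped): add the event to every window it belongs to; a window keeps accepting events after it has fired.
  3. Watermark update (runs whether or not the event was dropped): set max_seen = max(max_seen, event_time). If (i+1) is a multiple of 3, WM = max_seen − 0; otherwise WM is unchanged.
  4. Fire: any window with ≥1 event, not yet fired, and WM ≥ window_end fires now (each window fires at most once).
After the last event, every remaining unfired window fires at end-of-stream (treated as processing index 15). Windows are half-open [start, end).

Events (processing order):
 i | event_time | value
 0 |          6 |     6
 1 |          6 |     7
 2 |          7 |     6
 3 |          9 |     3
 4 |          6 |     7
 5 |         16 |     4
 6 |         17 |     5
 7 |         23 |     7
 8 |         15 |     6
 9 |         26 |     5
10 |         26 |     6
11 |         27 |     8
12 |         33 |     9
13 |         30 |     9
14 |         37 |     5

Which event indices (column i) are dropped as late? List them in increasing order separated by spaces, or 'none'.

i=0 t=6 v=6: → [6,17),[5,16),[4,15),[3,14),[2,13),[1,12),[0,11); WM=−∞
i=1 t=6 v=7: → [6,17),[5,16),[4,15),[3,14),[2,13),[1,12),[0,11); WM=−∞
i=2 t=7 v=6: → [7,18),[6,17),[5,16),[4,15),[3,14),[2,13),[1,12),[0,11); WM=7
i=3 t=9 v=3: → [9,20),[8,19),[7,18),[6,17),[5,16),[4,15),[3,14),[2,13),[1,12),[0,11); WM=7
i=4 t=6 v=7: → [6,17),[5,16),[4,15),[3,14),[2,13),[1,12),[0,11); WM=7
i=5 t=16 v=4: → [16,27),[15,26),[14,25),[13,24),[12,23),[11,22),[10,21),[9,20),[8,19),[7,18),[6,17); WM=16; [0,11) fires=5 [1,12) fires=5 [2,13) fires=5 [3,14) fires=5 [4,15) fires=5 [5,16) fires=5
i=6 t=17 v=5: → [17,28),[16,27),[15,26),[14,25),[13,24),[12,23),[11,22),[10,21),[9,20),[8,19),[7,18); WM=16
i=7 t=23 v=7: → [23,34),[22,33),[21,32),[20,31),[19,30),[18,29),[17,28),[16,27),[15,26),[14,25),[13,24); WM=16
i=8 t=15 v=6: → [15,26),[14,25),[13,24),[12,23),[11,22),[10,21),[9,20),[8,19),[7,18),[6,17),[5,16); WM=23; [6,17) fires=7 [7,18) fires=5 [8,19) fires=4 [9,20) fires=4 [10,21) fires=3 [11,22) fires=3 [12,23) fires=3
i=9 t=26 v=5: → [26,37),[25,36),[24,35),[23,34),[22,33),[21,32),[20,31),[19,30),[18,29),[17,28),[16,27); WM=23
i=10 t=26 v=6: → [26,37),[25,36),[24,35),[23,34),[22,33),[21,32),[20,31),[19,30),[18,29),[17,28),[16,27); WM=23
i=11 t=27 v=8: → [27,38),[26,37),[25,36),[24,35),[23,34),[22,33),[21,32),[20,31),[19,30),[18,29),[17,28); WM=27; [13,24) fires=4 [14,25) fires=4 [15,26) fires=4 [16,27) fires=5
i=12 t=33 v=9: → [33,44),[32,43),[31,42),[30,41),[29,40),[28,39),[27,38),[26,37),[25,36),[24,35),[23,34); WM=27
i=13 t=30 v=9: → [30,41),[29,40),[28,39),[27,38),[26,37),[25,36),[24,35),[23,34),[22,33),[21,32),[20,31); WM=27
i=14 t=37 v=5: → [37,48),[36,47),[35,46),[34,45),[33,44),[32,43),[31,42),[30,41),[29,40),[28,39),[27,38); WM=37; [17,28) fires=5 [18,29) fires=4 [19,30) fires=4 [20,31) fires=5 [21,32) fires=5 [22,33) fires=5 [23,34) fires=6 [24,35) fires=5 [25,36) fires=5 [26,37) fires=5

none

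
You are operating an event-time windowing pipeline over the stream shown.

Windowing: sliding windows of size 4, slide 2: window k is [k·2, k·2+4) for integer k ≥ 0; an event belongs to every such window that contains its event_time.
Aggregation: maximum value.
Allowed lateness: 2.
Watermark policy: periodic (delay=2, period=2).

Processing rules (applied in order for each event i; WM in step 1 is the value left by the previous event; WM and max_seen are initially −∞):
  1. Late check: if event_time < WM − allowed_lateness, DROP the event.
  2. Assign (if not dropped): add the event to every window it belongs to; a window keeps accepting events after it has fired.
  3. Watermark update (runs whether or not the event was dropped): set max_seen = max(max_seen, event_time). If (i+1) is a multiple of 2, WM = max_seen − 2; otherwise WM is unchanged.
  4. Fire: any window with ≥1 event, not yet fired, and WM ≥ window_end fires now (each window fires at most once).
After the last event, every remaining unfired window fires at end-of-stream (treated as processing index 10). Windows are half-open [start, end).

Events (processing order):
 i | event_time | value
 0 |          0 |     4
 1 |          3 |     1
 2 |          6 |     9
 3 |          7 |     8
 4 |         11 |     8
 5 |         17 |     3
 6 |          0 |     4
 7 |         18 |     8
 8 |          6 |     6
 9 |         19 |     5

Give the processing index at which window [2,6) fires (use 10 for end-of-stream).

i=0 t=0 v=4: → [0,4); WM=−∞
i=1 t=3 v=1: → [2,6),[0,4); WM=1
i=2 t=6 v=9: → [6,10),[4,8); WM=1
i=3 t=7 v=8: → [6,10),[4,8); WM=5; [0,4) fires=4
i=4 t=11 v=8: → [10,14),[8,12); WM=5
i=5 t=17 v=3: → [16,20),[14,18); WM=15; [2,6) fires=1 [4,8) fires=9 [6,10) fires=9 [8,12) fires=8 [10,14) fires=8
i=6 t=0 v=4: DROP (t<15-2); WM=15
i=7 t=18 v=8: → [18,22),[16,20); WM=16
i=8 t=6 v=6: DROP (t<16-2); WM=16
i=9 t=19 v=5: → [18,22),[16,20); WM=17

5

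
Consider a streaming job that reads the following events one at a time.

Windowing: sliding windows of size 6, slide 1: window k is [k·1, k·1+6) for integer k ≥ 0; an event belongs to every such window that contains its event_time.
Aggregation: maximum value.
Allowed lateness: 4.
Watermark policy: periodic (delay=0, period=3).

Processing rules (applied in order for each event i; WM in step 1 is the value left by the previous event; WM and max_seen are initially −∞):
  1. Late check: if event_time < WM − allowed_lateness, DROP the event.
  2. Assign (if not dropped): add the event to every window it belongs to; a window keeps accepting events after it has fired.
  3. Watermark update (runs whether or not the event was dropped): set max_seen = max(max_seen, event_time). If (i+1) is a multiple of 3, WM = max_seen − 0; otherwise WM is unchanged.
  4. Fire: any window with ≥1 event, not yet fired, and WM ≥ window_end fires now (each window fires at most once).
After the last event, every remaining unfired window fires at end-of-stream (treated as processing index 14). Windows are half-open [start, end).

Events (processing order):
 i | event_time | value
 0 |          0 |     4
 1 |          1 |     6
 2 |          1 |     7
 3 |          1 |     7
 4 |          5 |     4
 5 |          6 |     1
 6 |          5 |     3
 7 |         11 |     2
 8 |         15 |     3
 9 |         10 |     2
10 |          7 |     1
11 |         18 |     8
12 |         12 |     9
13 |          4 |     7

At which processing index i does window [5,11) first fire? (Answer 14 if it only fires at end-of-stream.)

i=0 t=0 v=4: → [0,6); WM=−∞
i=1 t=1 v=6: → [1,7),[0,6); WM=−∞
i=2 t=1 v=7: → [1,7),[0,6); WM=1
i=3 t=1 v=7: → [1,7),[0,6); WM=1
i=4 t=5 v=4: → [5,11),[4,10),[3,9),[2,8),[1,7),[0,6); WM=1
i=5 t=6 v=1: → [6,12),[5,11),[4,10),[3,9),[2,8),[1,7); WM=6; [0,6) fires=7
i=6 t=5 v=3: → [5,11),[4,10),[3,9),[2,8),[1,7),[0,6); WM=6
i=7 t=11 v=2: → [11,17),[10,16),[9,15),[8,14),[7,13),[6,12); WM=6
i=8 t=15 v=3: → [15,21),[14,20),[13,19),[12,18),[11,17),[10,16); WM=15; [1,7) fires=7 [2,8) fires=4 [3,9) fires=4 [4,10) fires=4 [5,11) fires=4 [6,12) fires=2 [7,13) fires=2 [8,14) fires=2 [9,15) fires=2
i=9 t=10 v=2: DROP (t<15-4); WM=15
i=10 t=7 v=1: DROP (t<15-4); WM=15
i=11 t=18 v=8: → [18,24),[17,23),[16,22),[15,21),[14,20),[13,19); WM=18; [10,16) fires=3 [11,17) fires=3 [12,18) fires=3
i=12 t=12 v=9: DROP (t<18-4); WM=18
i=13 t=4 v=7: DROP (t<18-4); WM=18

8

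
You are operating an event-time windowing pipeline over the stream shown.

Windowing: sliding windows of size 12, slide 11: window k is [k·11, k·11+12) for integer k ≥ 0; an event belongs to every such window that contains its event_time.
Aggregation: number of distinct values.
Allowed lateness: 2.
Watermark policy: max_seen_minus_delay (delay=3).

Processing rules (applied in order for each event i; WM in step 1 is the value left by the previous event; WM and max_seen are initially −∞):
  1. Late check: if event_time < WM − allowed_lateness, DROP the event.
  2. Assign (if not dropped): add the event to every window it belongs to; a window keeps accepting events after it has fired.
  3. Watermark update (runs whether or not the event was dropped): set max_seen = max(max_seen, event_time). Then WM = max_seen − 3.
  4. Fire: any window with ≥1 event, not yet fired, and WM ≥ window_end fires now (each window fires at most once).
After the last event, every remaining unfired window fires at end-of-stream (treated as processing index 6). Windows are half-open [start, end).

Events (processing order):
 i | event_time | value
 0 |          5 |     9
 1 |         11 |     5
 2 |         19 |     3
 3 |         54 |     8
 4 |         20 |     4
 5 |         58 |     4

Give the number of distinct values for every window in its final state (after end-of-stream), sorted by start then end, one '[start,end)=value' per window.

i=0 t=5 v=9: → [0,12); WM=2
i=1 t=11 v=5: → [11,23),[0,12); WM=8
i=2 t=19 v=3: → [11,23); WM=16; [0,12) fires=2
i=3 t=54 v=8: → [44,56); WM=51; [11,23) fires=2
i=4 t=20 v=4: DROP (t<51-2); WM=51
i=5 t=58 v=4: → [55,67); WM=55

[0,12)=2 [11,23)=2 [44,56)=1 [55,67)=1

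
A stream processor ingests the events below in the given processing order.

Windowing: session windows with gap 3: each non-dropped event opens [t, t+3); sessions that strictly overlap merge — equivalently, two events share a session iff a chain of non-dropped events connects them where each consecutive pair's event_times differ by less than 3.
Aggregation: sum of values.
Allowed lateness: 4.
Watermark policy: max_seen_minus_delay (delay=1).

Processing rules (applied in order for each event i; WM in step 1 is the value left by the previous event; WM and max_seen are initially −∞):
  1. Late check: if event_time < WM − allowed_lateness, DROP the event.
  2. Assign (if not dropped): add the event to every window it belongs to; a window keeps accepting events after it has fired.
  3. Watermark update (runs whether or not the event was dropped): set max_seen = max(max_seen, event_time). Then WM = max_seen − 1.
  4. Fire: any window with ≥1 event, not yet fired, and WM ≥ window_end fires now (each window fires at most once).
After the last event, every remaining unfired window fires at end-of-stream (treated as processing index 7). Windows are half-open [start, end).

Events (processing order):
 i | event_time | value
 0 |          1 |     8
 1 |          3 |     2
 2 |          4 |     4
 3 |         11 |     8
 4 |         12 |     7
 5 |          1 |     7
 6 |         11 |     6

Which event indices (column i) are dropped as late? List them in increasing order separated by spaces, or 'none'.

5

i=0 t=1 v=8: → [1,4); WM=0
i=1 t=3 v=2: → [1,6); WM=2
i=2 t=4 v=4: → [1,7); WM=3
i=3 t=11 v=8: → [11,14); WM=10
i=4 t=12 v=7: → [11,15); WM=11
i=5 t=1 v=7: DROP (t<11-4); WM=11
i=6 t=11 v=6: → [11,15); WM=11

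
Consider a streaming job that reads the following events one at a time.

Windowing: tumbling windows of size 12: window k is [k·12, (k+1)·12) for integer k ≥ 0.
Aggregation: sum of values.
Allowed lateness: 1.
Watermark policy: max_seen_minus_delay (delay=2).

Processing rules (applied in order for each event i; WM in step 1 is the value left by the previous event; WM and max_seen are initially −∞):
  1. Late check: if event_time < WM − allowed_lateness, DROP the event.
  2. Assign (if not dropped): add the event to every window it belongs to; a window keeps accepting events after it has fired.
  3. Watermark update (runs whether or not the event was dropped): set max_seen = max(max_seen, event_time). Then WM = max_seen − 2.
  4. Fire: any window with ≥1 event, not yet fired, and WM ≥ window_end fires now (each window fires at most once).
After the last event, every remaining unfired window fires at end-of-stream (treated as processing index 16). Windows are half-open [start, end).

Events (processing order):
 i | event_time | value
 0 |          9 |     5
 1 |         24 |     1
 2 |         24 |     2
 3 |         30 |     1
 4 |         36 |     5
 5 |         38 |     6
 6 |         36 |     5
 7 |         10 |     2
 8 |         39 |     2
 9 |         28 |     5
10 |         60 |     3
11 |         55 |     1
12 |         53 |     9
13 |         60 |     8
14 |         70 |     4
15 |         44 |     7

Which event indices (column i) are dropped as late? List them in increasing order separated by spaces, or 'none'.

i=0 t=9 v=5: → [0,12); WM=7
i=1 t=24 v=1: → [24,36); WM=22; [0,12) fires=5
i=2 t=24 v=2: → [24,36); WM=22
i=3 t=30 v=1: → [24,36); WM=28
i=4 t=36 v=5: → [36,48); WM=34
i=5 t=38 v=6: → [36,48); WM=36; [24,36) fires=4
i=6 t=36 v=5: → [36,48); WM=36
i=7 t=10 v=2: DROP (t<36-1); WM=36
i=8 t=39 v=2: → [36,48); WM=37
i=9 t=28 v=5: DROP (t<37-1); WM=37
i=10 t=60 v=3: → [60,72); WM=58; [36,48) fires=18
i=11 t=55 v=1: DROP (t<58-1); WM=58
i=12 t=53 v=9: DROP (t<58-1); WM=58
i=13 t=60 v=8: → [60,72); WM=58
i=14 t=70 v=4: → [60,72); WM=68
i=15 t=44 v=7: DROP (t<68-1); WM=68

7 9 11 12 15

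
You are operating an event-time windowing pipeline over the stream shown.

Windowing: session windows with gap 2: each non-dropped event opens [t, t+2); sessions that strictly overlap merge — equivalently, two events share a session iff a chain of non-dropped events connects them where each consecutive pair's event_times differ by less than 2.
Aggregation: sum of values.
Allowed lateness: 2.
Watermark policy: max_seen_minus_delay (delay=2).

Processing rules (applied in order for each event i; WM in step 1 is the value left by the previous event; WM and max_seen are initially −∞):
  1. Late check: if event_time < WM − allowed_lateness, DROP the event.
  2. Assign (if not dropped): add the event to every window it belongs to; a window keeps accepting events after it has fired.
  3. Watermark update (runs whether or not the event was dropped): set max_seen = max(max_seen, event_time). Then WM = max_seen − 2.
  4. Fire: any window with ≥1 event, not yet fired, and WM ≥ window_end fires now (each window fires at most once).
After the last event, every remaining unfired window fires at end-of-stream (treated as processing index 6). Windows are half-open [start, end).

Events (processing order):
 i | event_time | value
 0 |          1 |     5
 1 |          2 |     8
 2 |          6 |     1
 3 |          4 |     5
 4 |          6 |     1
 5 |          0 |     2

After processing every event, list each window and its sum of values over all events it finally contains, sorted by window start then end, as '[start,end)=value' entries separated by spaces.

i=0 t=1 v=5: → [1,3); WM=-1
i=1 t=2 v=8: → [1,4); WM=0
i=2 t=6 v=1: → [6,8); WM=4
i=3 t=4 v=5: → [4,6); WM=4
i=4 t=6 v=1: → [6,8); WM=4
i=5 t=0 v=2: DROP (t<4-2); WM=4

[1,4)=13 [4,6)=5 [6,8)=2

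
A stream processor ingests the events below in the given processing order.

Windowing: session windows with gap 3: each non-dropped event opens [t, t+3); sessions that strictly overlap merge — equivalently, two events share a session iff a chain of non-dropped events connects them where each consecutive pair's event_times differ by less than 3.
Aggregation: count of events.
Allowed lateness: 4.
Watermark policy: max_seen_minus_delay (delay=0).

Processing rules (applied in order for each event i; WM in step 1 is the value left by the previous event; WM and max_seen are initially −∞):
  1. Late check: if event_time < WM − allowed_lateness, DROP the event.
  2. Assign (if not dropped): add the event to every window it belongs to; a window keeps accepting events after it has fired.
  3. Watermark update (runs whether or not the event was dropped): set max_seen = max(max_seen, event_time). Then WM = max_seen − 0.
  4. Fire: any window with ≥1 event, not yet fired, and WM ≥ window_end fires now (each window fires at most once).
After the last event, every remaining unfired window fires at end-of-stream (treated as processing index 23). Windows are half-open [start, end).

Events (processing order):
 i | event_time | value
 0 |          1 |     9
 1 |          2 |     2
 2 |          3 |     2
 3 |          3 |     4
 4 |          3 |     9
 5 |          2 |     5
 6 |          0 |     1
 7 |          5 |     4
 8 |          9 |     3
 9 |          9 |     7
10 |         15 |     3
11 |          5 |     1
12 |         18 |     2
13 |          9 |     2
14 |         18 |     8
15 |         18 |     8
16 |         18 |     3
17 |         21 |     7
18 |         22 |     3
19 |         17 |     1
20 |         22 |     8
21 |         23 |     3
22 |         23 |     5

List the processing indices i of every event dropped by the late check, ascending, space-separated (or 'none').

11 13 19

i=0 t=1 v=9: → [1,4); WM=1
i=1 t=2 v=2: → [1,5); WM=2
i=2 t=3 v=2: → [1,6); WM=3
i=3 t=3 v=4: → [1,6); WM=3
i=4 t=3 v=9: → [1,6); WM=3
i=5 t=2 v=5: → [1,6); WM=3
i=6 t=0 v=1: → [0,6); WM=3
i=7 t=5 v=4: → [0,8); WM=5
i=8 t=9 v=3: → [9,12); WM=9
i=9 t=9 v=7: → [9,12); WM=9
i=10 t=15 v=3: → [15,18); WM=15
i=11 t=5 v=1: DROP (t<15-4); WM=15
i=12 t=18 v=2: → [18,21); WM=18
i=13 t=9 v=2: DROP (t<18-4); WM=18
i=14 t=18 v=8: → [18,21); WM=18
i=15 t=18 v=8: → [18,21); WM=18
i=16 t=18 v=3: → [18,21); WM=18
i=17 t=21 v=7: → [21,24); WM=21
i=18 t=22 v=3: → [21,25); WM=22
i=19 t=17 v=1: DROP (t<22-4); WM=22
i=20 t=22 v=8: → [21,25); WM=22
i=21 t=23 v=3: → [21,26); WM=23
i=22 t=23 v=5: → [21,26); WM=23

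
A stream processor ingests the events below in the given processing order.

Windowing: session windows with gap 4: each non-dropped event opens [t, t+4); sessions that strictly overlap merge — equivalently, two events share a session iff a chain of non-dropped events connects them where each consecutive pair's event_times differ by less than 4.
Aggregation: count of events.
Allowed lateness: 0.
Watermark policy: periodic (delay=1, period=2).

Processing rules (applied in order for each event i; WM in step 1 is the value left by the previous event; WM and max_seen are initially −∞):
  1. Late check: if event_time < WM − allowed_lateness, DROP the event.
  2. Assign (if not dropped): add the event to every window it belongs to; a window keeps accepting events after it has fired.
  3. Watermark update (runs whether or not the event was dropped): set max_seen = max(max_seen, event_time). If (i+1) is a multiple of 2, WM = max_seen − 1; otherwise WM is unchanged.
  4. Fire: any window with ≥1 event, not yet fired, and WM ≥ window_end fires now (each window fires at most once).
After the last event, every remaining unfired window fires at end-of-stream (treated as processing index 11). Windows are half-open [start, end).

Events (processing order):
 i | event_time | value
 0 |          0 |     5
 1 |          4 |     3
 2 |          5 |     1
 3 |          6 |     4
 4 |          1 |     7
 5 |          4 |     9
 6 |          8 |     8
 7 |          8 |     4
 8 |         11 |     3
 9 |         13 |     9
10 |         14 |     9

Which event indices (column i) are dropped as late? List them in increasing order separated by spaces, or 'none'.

4 5

i=0 t=0 v=5: → [0,4); WM=−∞
i=1 t=4 v=3: → [4,8); WM=3
i=2 t=5 v=1: → [4,9); WM=3
i=3 t=6 v=4: → [4,10); WM=5
i=4 t=1 v=7: DROP (t<5-0); WM=5
i=5 t=4 v=9: DROP (t<5-0); WM=5
i=6 t=8 v=8: → [4,12); WM=5
i=7 t=8 v=4: → [4,12); WM=7
i=8 t=11 v=3: → [4,15); WM=7
i=9 t=13 v=9: → [4,17); WM=12
i=10 t=14 v=9: → [4,18); WM=12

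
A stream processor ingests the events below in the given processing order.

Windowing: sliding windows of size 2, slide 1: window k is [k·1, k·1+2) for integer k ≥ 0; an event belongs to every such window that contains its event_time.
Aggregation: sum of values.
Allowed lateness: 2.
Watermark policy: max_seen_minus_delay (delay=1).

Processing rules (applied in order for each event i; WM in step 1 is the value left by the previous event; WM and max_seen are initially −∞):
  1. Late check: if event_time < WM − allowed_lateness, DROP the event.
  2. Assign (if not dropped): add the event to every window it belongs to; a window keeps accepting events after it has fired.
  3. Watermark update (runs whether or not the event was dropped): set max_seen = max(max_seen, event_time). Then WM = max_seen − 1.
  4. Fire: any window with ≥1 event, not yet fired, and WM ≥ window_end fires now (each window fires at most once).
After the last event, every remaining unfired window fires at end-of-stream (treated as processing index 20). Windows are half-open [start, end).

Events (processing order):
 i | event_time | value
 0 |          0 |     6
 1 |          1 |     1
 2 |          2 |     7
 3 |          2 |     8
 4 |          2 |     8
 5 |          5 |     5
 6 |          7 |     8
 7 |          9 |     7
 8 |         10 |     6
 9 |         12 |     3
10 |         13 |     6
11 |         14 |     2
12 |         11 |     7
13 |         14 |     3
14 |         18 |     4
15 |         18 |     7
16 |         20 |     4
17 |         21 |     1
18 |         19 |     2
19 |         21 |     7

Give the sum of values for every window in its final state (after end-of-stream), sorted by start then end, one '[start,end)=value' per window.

[0,2)=7 [1,3)=24 [2,4)=23 [4,6)=5 [5,7)=5 [6,8)=8 [7,9)=8 [8,10)=7 [9,11)=13 [10,12)=13 [11,13)=10 [12,14)=9 [13,15)=11 [14,16)=5 [17,19)=11 [18,20)=13 [19,21)=6 [20,22)=12 [21,23)=8

i=0 t=0 v=6: → [0,2); WM=-1
i=1 t=1 v=1: → [1,3),[0,2); WM=0
i=2 t=2 v=7: → [2,4),[1,3); WM=1
i=3 t=2 v=8: → [2,4),[1,3); WM=1
i=4 t=2 v=8: → [2,4),[1,3); WM=1
i=5 t=5 v=5: → [5,7),[4,6); WM=4; [0,2) fires=7 [1,3) fires=24 [2,4) fires=23
i=6 t=7 v=8: → [7,9),[6,8); WM=6; [4,6) fires=5
i=7 t=9 v=7: → [9,11),[8,10); WM=8; [5,7) fires=5 [6,8) fires=8
i=8 t=10 v=6: → [10,12),[9,11); WM=9; [7,9) fires=8
i=9 t=12 v=3: → [12,14),[11,13); WM=11; [8,10) fires=7 [9,11) fires=13
i=10 t=13 v=6: → [13,15),[12,14); WM=12; [10,12) fires=6
i=11 t=14 v=2: → [14,16),[13,15); WM=13; [11,13) fires=3
i=12 t=11 v=7: → [11,13),[10,12); WM=13
i=13 t=14 v=3: → [14,16),[13,15); WM=13
i=14 t=18 v=4: → [18,20),[17,19); WM=17; [12,14) fires=9 [13,15) fires=11 [14,16) fires=5
i=15 t=18 v=7: → [18,20),[17,19); WM=17
i=16 t=20 v=4: → [20,22),[19,21); WM=19; [17,19) fires=11
i=17 t=21 v=1: → [21,23),[20,22); WM=20; [18,20) fires=11
i=18 t=19 v=2: → [19,21),[18,20); WM=20
i=19 t=21 v=7: → [21,23),[20,22); WM=20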